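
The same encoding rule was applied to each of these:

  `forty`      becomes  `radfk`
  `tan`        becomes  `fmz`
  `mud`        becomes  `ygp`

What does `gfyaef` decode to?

Compare letters: f→r is +12, o→a is +12, r→d is +12 — a constant shift. It's a constant shift of +12 (ROT12).
Decoding gfyaef: g−12=u, f−12=t, y−12=m, a−12=o, e−12=s, f−12=t.

utmost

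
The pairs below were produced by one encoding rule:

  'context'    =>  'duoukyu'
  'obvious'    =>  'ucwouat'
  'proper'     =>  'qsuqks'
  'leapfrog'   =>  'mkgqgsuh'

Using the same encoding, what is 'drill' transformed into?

The shift depends on letter class: consonant c→d is +1, but vowel o→u is +6. Two shifts are in play — +6 for a/e/i/o/u, +1 for every other letter.
Applying it to drill: d(cons)+1=e, r(cons)+1=s, i(vowel)+6=o, l(cons)+1=m, l(cons)+1=m.

esomm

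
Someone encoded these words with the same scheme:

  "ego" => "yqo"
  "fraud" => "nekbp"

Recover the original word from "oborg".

The output letters match the input read backwards, each shifted +10: ego reversed is oge. Read the word backwards and shift each letter +10.
Decoding oborg: shift back: o−10=e, b−10=r, o−10=e, r−10=h, g−10=w → erehw; then reverse → where.

where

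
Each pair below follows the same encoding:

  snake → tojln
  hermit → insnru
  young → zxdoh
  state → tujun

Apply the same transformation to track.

usjdl

The shift depends on letter class: consonant s→t is +1, but vowel a→j is +9. Vowels shift forward by 9 and consonants shift forward by 1.
On track: t(cons)+1=u, r(cons)+1=s, a(vowel)+9=j, c(cons)+1=d, k(cons)+1=l.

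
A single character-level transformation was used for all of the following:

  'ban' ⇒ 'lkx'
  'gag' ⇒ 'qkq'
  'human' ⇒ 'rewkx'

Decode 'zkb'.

par

It's a constant shift of +10 (ROT10).
Undoing it on zkb: z−10=p, k−10=a, b−10=r.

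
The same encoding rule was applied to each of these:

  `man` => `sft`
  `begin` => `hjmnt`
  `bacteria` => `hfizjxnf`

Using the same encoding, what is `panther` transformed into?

vftznjx

The rule splits by letter class: vowels +5, consonants +6.
Applying it to panther: p(cons)+6=v, a(vowel)+5=f, n(cons)+6=t, t(cons)+6=z, h(cons)+6=n, e(vowel)+5=j, r(cons)+6=x.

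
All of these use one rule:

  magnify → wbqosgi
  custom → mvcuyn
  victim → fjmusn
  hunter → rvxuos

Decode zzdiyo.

python

Shifts by position in magnify: pos 0: m→w (+10), pos 1: a→b (+1), pos 2: g→q (+10), pos 3: n→o (+1) — repeating every 2. It's a Vigenère-style cipher with numeric key [10,1]: position i shifts by key[i mod 2].
Undoing it on zzdiyo: z−10=p, z−1=y, d−10=t, i−1=h, y−10=o, o−1=n.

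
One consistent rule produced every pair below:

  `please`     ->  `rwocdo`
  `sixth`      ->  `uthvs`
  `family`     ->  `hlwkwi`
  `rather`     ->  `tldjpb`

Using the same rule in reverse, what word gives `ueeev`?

stuck

Shifts by position in please: pos 0: p→r (+2), pos 1: l→w (+11), pos 2: e→o (+10), pos 3: a→c (+2), pos 4: s→d (+11), pos 5: e→o (+10) — repeating every 3. The shifts repeat in a cycle of length 3: positions 0,1,… shift by +2, +11, +10, then the pattern repeats.
Reversing it on ueeev: u−2=s, e−11=t, e−10=u, e−2=c, v−11=k.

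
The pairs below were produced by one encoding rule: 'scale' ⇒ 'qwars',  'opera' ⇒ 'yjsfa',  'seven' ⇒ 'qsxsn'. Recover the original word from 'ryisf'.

s(18)→q(16) and c(2)→w(22) fit y≡11x+0 (mod 26); the inverse of 11 mod 26 is 19. Treating letters as 0–25, the rule is x ↦ 11x + 0 (mod 26).
Decoding ryisf: r(17)→19·(17−0)≡11=l; y(24)→19·(24−0)≡14=o; i(8)→19·(8−0)≡22=w; s(18)→19·(18−0)≡4=e; f(5)→19·(5−0)≡17=r (all mod 26).

lower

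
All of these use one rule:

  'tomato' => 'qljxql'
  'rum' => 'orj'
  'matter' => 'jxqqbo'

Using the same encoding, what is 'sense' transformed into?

Compare letters: t→q is +23, o→l is +23, m→j is +23 — a constant shift. It's a constant shift of +23 (ROT23).
On sense: s+23=p, e+23=b, n+23=k, s+23=p, e+23=b.

pbkpb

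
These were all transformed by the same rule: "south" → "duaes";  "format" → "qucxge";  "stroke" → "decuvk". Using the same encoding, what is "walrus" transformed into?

hgwcad

The shift depends on letter class: consonant s→d is +11, but vowel o→u is +6. Two shifts are in play — +6 for a/e/i/o/u, +11 for every other letter.
Applying it to walrus: w(cons)+11=h, a(vowel)+6=g, l(cons)+11=w, r(cons)+11=c, u(vowel)+6=a, s(cons)+11=d.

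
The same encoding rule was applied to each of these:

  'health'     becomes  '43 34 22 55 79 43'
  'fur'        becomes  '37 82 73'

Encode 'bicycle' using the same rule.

25 46 28 94 28 55 34

h(#8)→43 and e(#5)→34: differences scale by 3, so n = 3·pos + 19. With a=1..z=26, the number is 3·pos + 19.
For bicycle: b=2→25, i=9→46, c=3→28, y=25→94, c=3→28, l=12→55, e=5→34.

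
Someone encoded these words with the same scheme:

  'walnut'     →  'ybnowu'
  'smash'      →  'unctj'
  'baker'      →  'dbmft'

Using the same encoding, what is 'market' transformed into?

Shifts by position in walnut: pos 0: w→y (+2), pos 1: a→b (+1), pos 2: l→n (+2), pos 3: n→o (+1) — repeating every 2. A repeating key of period 2 is used — shifts +2, +1 over and over.
On market: m+2=o, a+1=b, r+2=t, k+1=l, e+2=g, t+1=u.

obtlgu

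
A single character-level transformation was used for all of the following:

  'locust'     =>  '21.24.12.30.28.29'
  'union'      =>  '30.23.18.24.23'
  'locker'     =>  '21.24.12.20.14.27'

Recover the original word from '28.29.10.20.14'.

l is letter #12 and maps to 21: an offset of 9. Each letter is replaced by its alphabet position (a=1..z=26) + 9.
Undoing it on 28.29.10.20.14: 28→(28−9)÷1=19=s, 29→(29−9)÷1=20=t, 10→(10−9)÷1=1=a, 20→(20−9)÷1=11=k, 14→(14−9)÷1=5=e.

stake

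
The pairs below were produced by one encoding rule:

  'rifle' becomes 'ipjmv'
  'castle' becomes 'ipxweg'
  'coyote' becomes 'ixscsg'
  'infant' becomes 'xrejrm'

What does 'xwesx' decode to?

The output letters match the input read backwards, each shifted +4: rifle reversed is elfir. Read the word backwards and shift each letter +4.
Reversing it on xwesx: shift back: x−4=t, w−4=s, e−4=a, s−4=o, x−4=t → tsaot; then reverse → toast.

toast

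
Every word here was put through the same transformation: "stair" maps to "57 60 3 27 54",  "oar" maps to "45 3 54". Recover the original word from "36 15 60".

s(#19)→57 and t(#20)→60: differences scale by 3, so n = 3·pos + 0. Each letter becomes 3×(its alphabet position, a=1..z=26).
Reversing it on 36 15 60: 36→(36−0)÷3=12=l, 15→(15−0)÷3=5=e, 60→(60−0)÷3=20=t.

let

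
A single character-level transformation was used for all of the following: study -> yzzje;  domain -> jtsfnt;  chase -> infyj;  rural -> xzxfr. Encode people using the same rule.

The shift depends on letter class: consonant s→y is +6, but vowel u→z is +5. Vowels shift forward by 5 and consonants shift forward by 6.
Applying it to people: p(cons)+6=v, e(vowel)+5=j, o(vowel)+5=t, p(cons)+6=v, l(cons)+6=r, e(vowel)+5=j.

vjtvrj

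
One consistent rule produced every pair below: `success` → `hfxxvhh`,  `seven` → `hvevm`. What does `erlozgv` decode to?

violate

Each letter is replaced by its mirror in the alphabet: a↔z, b↔y, c↔x, and so on (the Atbash cipher).
Decoding erlozgv: e↔v, r↔i, l↔o, o↔l, z↔a, g↔t, v↔e.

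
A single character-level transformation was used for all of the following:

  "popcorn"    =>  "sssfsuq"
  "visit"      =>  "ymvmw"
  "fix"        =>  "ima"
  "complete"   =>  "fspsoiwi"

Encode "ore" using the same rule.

The shift depends on letter class: consonant p→s is +3, but vowel o→s is +4. The rule splits by letter class: vowels +4, consonants +3.
For ore: o(vowel)+4=s, r(cons)+3=u, e(vowel)+4=i.

sui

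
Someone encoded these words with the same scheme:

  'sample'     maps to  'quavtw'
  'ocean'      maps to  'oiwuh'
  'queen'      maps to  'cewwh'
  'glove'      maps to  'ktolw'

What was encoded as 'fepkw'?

This is an affine cipher: with a=0,…,z=25, each position x becomes (7x+20) mod 26.
Undoing it on fepkw: f(5)→15·(5−20)≡9=j; e(4)→15·(4−20)≡20=u; p(15)→15·(15−20)≡3=d; k(10)→15·(10−20)≡6=g; w(22)→15·(22−20)≡4=e (all mod 26).

judge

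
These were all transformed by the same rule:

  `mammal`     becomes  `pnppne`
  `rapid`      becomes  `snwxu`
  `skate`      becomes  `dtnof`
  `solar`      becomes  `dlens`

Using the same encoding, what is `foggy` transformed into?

m(12)→p(15) and a(0)→n(13) fit y≡11x+13 (mod 26); the inverse of 11 mod 26 is 19. This is an affine cipher: with a=0,…,z=25, each position x becomes (11x+13) mod 26.
On foggy: f(5)→11·5+13≡16=q; o(14)→11·14+13≡11=l; g(6)→11·6+13≡1=b; g(6)→11·6+13≡1=b; y(24)→11·24+13≡17=r (all mod 26).

qlbbr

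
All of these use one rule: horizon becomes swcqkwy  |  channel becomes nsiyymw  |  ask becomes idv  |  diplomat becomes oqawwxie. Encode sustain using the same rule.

The shift depends on letter class: consonant h→s is +11, but vowel o→w is +8. The rule splits by letter class: vowels +8, consonants +11.
Applying it to sustain: s(cons)+11=d, u(vowel)+8=c, s(cons)+11=d, t(cons)+11=e, a(vowel)+8=i, i(vowel)+8=q, n(cons)+11=y.

dcdeiqy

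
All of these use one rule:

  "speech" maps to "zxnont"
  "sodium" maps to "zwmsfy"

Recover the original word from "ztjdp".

slate

In speech: s→z is +7, p→x is +8, e→n is +9, e→o is +10 — the shift increases by 1 each position. Letter i (0-indexed) is shifted by i+7, so successive shifts are 7, 8, 9, ….
Reversing it on ztjdp: z−7=s, t−8=l, j−9=a, d−10=t, p−11=e.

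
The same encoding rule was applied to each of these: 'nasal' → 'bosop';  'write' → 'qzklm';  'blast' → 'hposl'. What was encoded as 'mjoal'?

exact

This is an affine cipher: with a=0,…,z=25, each position x becomes (19x+14) mod 26.
Reversing it on mjoal: m(12)→11·(12−14)≡4=e; j(9)→11·(9−14)≡23=x; o(14)→11·(14−14)≡0=a; a(0)→11·(0−14)≡2=c; l(11)→11·(11−14)≡19=t (all mod 26).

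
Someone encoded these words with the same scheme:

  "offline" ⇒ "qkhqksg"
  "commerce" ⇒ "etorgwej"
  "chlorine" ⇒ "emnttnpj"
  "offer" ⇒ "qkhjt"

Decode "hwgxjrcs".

Shifts by position in offline: pos 0: o→q (+2), pos 1: f→k (+5), pos 2: f→h (+2), pos 3: l→q (+5) — repeating every 2. It's a Vigenère-style cipher with numeric key [2,5]: position i shifts by key[i mod 2].
Decoding hwgxjrcs: h−2=f, w−5=r, g−2=e, x−5=s, j−2=h, r−5=m, c−2=a, s−5=n.

freshman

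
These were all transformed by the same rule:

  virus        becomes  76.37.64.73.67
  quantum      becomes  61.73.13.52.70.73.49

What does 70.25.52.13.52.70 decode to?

v(#22)→76 and i(#9)→37: differences scale by 3, so n = 3·pos + 10. Each letter becomes 3×(its alphabet position, a=1..z=26) + 10.
Undoing it on 70.25.52.13.52.70: 70→(70−10)÷3=20=t, 25→(25−10)÷3=5=e, 52→(52−10)÷3=14=n, 13→(13−10)÷3=1=a, 52→(52−10)÷3=14=n, 70→(70−10)÷3=20=t.

tenant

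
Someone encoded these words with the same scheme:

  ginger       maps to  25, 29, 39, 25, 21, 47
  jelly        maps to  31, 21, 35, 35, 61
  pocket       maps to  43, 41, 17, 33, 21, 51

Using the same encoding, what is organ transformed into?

41, 47, 25, 13, 39

g(#7)→25 and i(#9)→29: differences scale by 2, so n = 2·pos + 11. Each letter becomes 2×(its alphabet position, a=1..z=26) + 11.
For organ: o=15→41, r=18→47, g=7→25, a=1→13, n=14→39.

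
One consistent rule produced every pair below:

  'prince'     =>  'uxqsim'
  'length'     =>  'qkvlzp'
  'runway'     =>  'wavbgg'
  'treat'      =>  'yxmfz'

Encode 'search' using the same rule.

xkiwip

It's a Vigenère-style cipher with numeric key [5,6,8]: position i shifts by key[i mod 3].
On search: s+5=x, e+6=k, a+8=i, r+5=w, c+6=i, h+8=p.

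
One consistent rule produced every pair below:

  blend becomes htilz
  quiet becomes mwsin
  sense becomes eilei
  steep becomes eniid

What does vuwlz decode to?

round

b(1)→h(7) and l(11)→t(19) fit y≡9x+24 (mod 26); the inverse of 9 mod 26 is 3. Each letter's alphabet position (a=0..z=25) is mapped through 9·x+24 mod 26 — an affine cipher.
Undoing it on vuwlz: v(21)→3·(21−24)≡17=r; u(20)→3·(20−24)≡14=o; w(22)→3·(22−24)≡20=u; l(11)→3·(11−24)≡13=n; z(25)→3·(25−24)≡3=d (all mod 26).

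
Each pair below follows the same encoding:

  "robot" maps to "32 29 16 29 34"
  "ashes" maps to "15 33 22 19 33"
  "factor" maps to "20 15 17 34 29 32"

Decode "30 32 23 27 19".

prime

r is letter #18 and maps to 32: an offset of 14. Letters become their 1-based position plus 14 (so a→15, b→16, …).
Reversing it on 30 32 23 27 19: 30→(30−14)÷1=16=p, 32→(32−14)÷1=18=r, 23→(23−14)÷1=9=i, 27→(27−14)÷1=13=m, 19→(19−14)÷1=5=e.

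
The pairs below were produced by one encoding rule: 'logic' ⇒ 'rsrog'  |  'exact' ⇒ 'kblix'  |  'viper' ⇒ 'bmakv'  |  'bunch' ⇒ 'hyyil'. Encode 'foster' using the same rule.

It's a Vigenère-style cipher with numeric key [6,4,11]: position i shifts by key[i mod 3].
For foster: f+6=l, o+4=s, s+11=d, t+6=z, e+4=i, r+11=c.

lsdzic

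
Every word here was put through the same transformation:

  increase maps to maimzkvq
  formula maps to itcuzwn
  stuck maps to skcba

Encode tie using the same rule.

Read the word backwards and shift each letter +8.
On tie: reverse → eit; then shift: e+8=m, i+8=q, t+8=b.

mqb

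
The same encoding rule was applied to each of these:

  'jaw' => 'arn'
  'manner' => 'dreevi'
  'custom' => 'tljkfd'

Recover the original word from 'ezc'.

nil

Compare letters: j→a is +17, a→r is +17, w→n is +17 — a constant shift. Each letter is shifted forward by 17 in the alphabet (a Caesar shift of +17).
Decoding ezc: e−17=n, z−17=i, c−17=l.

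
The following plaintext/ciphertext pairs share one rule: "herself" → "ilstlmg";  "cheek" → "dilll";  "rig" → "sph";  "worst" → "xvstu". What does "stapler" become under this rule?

tuhqmls

The shift depends on letter class: consonant h→i is +1, but vowel e→l is +7. The rule splits by letter class: vowels +7, consonants +1.
On stapler: s(cons)+1=t, t(cons)+1=u, a(vowel)+7=h, p(cons)+1=q, l(cons)+1=m, e(vowel)+7=l, r(cons)+1=s.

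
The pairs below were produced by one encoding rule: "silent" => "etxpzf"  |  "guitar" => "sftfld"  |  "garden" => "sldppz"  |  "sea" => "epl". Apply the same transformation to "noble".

Vowels shift forward by 11 and consonants shift forward by 12.
Applying it to noble: n(cons)+12=z, o(vowel)+11=z, b(cons)+12=n, l(cons)+12=x, e(vowel)+11=p.

zznxp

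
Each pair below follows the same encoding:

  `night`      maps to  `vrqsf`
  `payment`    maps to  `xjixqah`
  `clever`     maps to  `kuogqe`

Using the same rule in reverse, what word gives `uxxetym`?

In night: n→v is +8, i→r is +9, g→q is +10, h→s is +11 — the shift increases by 1 each position. Each letter shifts forward by (position + 8), i.e. 8, 9, 10, … — the shift grows by one for each successive letter.
Reversing it on uxxetym: u−8=m, x−9=o, x−10=n, e−11=t, t−12=h, y−13=l, m−14=y.

monthly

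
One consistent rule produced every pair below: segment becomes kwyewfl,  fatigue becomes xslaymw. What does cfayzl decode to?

Compare letters: s→k is +18, e→w is +18, g→y is +18 — a constant shift. It's a constant shift of +18 (ROT18).
Decoding cfayzl: c−18=k, f−18=n, a−18=i, y−18=g, z−18=h, l−18=t.

knight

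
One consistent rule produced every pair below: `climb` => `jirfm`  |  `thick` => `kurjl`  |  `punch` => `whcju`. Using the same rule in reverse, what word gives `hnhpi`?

c(2)→j(9) and l(11)→i(8) fit y≡23x+15 (mod 26); the inverse of 23 mod 26 is 17. Treating letters as 0–25, the rule is x ↦ 23x + 15 (mod 26).
Reversing it on hnhpi: h(7)→17·(7−15)≡20=u; n(13)→17·(13−15)≡18=s; h(7)→17·(7−15)≡20=u; p(15)→17·(15−15)≡0=a; i(8)→17·(8−15)≡11=l (all mod 26).

usual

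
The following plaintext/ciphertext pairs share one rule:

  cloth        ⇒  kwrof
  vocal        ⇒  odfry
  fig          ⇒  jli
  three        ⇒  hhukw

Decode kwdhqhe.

beneath

The output letters match the input read backwards, each shifted +3: cloth reversed is htolc. Read the word backwards and shift each letter +3.
Decoding kwdhqhe: shift back: k−3=h, w−3=t, d−3=a, h−3=e, q−3=n, h−3=e, e−3=b → htaeneb; then reverse → beneath.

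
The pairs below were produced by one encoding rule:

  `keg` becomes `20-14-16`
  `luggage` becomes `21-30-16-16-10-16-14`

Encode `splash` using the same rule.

28-25-21-10-28-17

k is letter #11 and maps to 20: an offset of 9. Letters become their 1-based position plus 9 (so a→10, b→11, …).
On splash: s=19→28, p=16→25, l=12→21, a=1→10, s=19→28, h=8→17.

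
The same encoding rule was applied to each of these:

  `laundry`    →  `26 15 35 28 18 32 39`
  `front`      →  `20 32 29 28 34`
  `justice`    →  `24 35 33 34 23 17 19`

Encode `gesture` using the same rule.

21 19 33 34 35 32 19

l is letter #12 and maps to 26: an offset of 14. The number is (letter's place in the alphabet, a=1) + 14.
On gesture: g=7→21, e=5→19, s=19→33, t=20→34, u=21→35, r=18→32, e=5→19.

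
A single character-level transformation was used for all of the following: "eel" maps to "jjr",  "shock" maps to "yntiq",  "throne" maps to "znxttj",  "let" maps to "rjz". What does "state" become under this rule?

The shift depends on letter class: consonant l→r is +6, but vowel e→j is +5. Vowels shift forward by 5 and consonants shift forward by 6.
On state: s(cons)+6=y, t(cons)+6=z, a(vowel)+5=f, t(cons)+6=z, e(vowel)+5=j.

yzfzj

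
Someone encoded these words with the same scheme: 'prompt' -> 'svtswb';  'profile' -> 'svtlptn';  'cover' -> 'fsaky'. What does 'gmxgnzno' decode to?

In prompt: p→s is +3, r→v is +4, o→t is +5, m→s is +6 — the shift increases by 1 each position. The shift increases by 1 at each position, starting from +3: 3, 4, 5, ….
Decoding gmxgnzno: g−3=d, m−4=i, x−5=s, g−6=a, n−7=g, z−8=r, n−9=e, o−10=e.

disagree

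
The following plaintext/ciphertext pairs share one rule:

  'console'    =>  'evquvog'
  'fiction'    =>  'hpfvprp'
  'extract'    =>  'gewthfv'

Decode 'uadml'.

Shifts by position in console: pos 0: c→e (+2), pos 1: o→v (+7), pos 2: n→q (+3), pos 3: s→u (+2), pos 4: o→v (+7), pos 5: l→o (+3) — repeating every 3. A repeating key of period 3 is used — shifts +2, +7, +3 over and over.
Reversing it on uadml: u−2=s, a−7=t, d−3=a, m−2=k, l−7=e.

stake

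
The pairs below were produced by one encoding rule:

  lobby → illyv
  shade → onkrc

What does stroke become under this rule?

ouybdc

Read the word backwards and shift each letter +10.
Applying it to stroke: reverse → ekorts; then shift: e+10=o, k+10=u, o+10=y, r+10=b, t+10=d, s+10=c.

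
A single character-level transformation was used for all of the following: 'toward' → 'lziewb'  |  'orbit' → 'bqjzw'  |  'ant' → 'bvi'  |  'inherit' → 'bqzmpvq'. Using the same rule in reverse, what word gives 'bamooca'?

suggest

The word is reversed, then every letter is shifted forward by 8.
Decoding bamooca: shift back: b−8=t, a−8=s, m−8=e, o−8=g, o−8=g, c−8=u, a−8=s → tseggus; then reverse → suggest.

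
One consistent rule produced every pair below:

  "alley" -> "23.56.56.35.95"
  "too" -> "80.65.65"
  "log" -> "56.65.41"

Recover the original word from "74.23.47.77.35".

a(#1)→23 and l(#12)→56: differences scale by 3, so n = 3·pos + 20. Each letter becomes 3×(its alphabet position, a=1..z=26) + 20.
Undoing it on 74.23.47.77.35: 74→(74−20)÷3=18=r, 23→(23−20)÷3=1=a, 47→(47−20)÷3=9=i, 77→(77−20)÷3=19=s, 35→(35−20)÷3=5=e.

raise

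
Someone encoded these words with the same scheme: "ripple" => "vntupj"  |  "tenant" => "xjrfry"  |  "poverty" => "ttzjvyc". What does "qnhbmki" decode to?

Shifts by position in ripple: pos 0: r→v (+4), pos 1: i→n (+5), pos 2: p→t (+4), pos 3: p→u (+5) — repeating every 2. It's a Vigenère-style cipher with numeric key [4,5]: position i shifts by key[i mod 2].
Undoing it on qnhbmki: q−4=m, n−5=i, h−4=d, b−5=w, m−4=i, k−5=f, i−4=e.

midwife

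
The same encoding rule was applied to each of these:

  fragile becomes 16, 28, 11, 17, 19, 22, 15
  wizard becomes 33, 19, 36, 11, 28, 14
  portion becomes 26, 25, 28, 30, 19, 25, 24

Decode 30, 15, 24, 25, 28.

f is letter #6 and maps to 16: an offset of 10. Each letter is replaced by its alphabet position (a=1..z=26) + 10.
Decoding 30, 15, 24, 25, 28: 30→(30−10)÷1=20=t, 15→(15−10)÷1=5=e, 24→(24−10)÷1=14=n, 25→(25−10)÷1=15=o, 28→(28−10)÷1=18=r.

tenor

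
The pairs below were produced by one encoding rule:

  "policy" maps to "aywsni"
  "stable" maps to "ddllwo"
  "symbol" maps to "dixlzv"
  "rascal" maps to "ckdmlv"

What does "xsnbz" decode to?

micro

Shifts by position in policy: pos 0: p→a (+11), pos 1: o→y (+10), pos 2: l→w (+11), pos 3: i→s (+10) — repeating every 2. A repeating key of period 2 is used — shifts +11, +10 over and over.
Undoing it on xsnbz: x−11=m, s−10=i, n−11=c, b−10=r, z−11=o.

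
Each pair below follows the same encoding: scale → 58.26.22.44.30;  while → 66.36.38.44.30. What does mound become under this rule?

s(#19)→58 and c(#3)→26: differences scale by 2, so n = 2·pos + 20. The formula is n = 2×(alphabet index, a=1) + 20.
Applying it to mound: m=13→46, o=15→50, u=21→62, n=14→48, d=4→28.

46.50.62.48.28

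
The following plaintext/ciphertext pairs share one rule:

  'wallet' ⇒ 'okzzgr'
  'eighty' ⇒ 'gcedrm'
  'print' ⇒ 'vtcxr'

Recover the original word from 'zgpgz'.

Each letter's alphabet position (a=0..z=25) is mapped through 25·x+10 mod 26 — an affine cipher.
Decoding zgpgz: z(25)→25·(25−10)≡11=l; g(6)→25·(6−10)≡4=e; p(15)→25·(15−10)≡21=v; g(6)→25·(6−10)≡4=e; z(25)→25·(25−10)≡11=l (all mod 26).

level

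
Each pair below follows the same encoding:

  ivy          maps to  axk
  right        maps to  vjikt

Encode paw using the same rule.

The output letters match the input read backwards, each shifted +2: ivy reversed is yvi. Two steps: reverse the string, then apply a Caesar shift of +2.
Applying it to paw: reverse → wap; then shift: w+2=y, a+2=c, p+2=r.

ycr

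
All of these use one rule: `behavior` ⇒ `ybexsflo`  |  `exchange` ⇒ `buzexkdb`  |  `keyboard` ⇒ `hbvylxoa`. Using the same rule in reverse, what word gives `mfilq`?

Compare letters: b→y is +23, e→b is +23, h→e is +23 — a constant shift. Every letter moves 23 places later in the alphabet, wrapping around z→a.
Reversing it on mfilq: m−23=p, f−23=i, i−23=l, l−23=o, q−23=t.

pilot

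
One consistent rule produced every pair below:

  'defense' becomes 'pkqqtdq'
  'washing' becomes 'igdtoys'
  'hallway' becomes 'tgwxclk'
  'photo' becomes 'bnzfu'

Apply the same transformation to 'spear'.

Shifts by position in defense: pos 0: d→p (+12), pos 1: e→k (+6), pos 2: f→q (+11), pos 3: e→q (+12), pos 4: n→t (+6), pos 5: s→d (+11) — repeating every 3. The shifts repeat in a cycle of length 3: positions 0,1,… shift by +12, +6, +11, then the pattern repeats.
On spear: s+12=e, p+6=v, e+11=p, a+12=m, r+6=x.

evpmx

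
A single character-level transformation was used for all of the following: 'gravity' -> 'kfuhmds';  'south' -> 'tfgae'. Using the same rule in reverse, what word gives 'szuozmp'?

dancing

The output letters match the input read backwards, each shifted +12: gravity reversed is ytivarg. Two steps: reverse the string, then apply a Caesar shift of +12.
Reversing it on szuozmp: shift back: s−12=g, z−12=n, u−12=i, o−12=c, z−12=n, m−12=a, p−12=d → gnicnad; then reverse → dancing.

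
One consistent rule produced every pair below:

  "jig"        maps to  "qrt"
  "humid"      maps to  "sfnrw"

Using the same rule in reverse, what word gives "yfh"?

bus

Each pair mirrors across the alphabet (j↔q, i↔r, g↔t): positions sum to 25. Letters are reflected about the middle of the alphabet (position → 25−position): Atbash.
Decoding yfh: y↔b, f↔u, h↔s.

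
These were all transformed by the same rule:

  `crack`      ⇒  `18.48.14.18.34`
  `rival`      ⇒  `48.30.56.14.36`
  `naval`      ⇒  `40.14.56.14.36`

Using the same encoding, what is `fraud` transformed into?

24.48.14.54.20

With a=1..z=26, the number is 2·pos + 12.
For fraud: f=6→24, r=18→48, a=1→14, u=21→54, d=4→20.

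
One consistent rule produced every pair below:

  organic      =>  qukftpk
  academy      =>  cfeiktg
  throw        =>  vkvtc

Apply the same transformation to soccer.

urghky

Letter i (0-indexed) is shifted by i+2, so successive shifts are 2, 3, 4, ….
For soccer: s+2=u, o+3=r, c+4=g, c+5=h, e+6=k, r+7=y.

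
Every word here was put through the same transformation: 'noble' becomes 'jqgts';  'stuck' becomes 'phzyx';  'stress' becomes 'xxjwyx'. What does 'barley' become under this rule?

The word is reversed, then every letter is shifted forward by 5.
Applying it to barley: reverse → yelrab; then shift: y+5=d, e+5=j, l+5=q, r+5=w, a+5=f, b+5=g.

djqwfg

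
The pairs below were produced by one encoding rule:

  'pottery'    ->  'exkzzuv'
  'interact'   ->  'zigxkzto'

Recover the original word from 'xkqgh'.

The output letters match the input read backwards, each shifted +6: pottery reversed is yrettop. Read the word backwards and shift each letter +6.
Undoing it on xkqgh: shift back: x−6=r, k−6=e, q−6=k, g−6=a, h−6=b → rekab; then reverse → baker.

baker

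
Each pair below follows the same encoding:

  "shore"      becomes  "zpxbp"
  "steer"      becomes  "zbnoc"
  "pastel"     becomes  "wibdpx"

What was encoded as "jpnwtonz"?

In shore: s→z is +7, h→p is +8, o→x is +9, r→b is +10 — the shift increases by 1 each position. Letter i (0-indexed) is shifted by i+7, so successive shifts are 7, 8, 9, ….
Reversing it on jpnwtonz: j−7=c, p−8=h, n−9=e, w−10=m, t−11=i, o−12=c, n−13=a, z−14=l.

chemical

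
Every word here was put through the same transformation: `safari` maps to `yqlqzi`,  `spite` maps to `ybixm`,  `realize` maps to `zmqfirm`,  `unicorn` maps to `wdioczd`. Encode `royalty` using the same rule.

s(18)→y(24) and a(0)→q(16) fit y≡25x+16 (mod 26); the inverse of 25 mod 26 is 25. Treating letters as 0–25, the rule is x ↦ 25x + 16 (mod 26).
For royalty: r(17)→25·17+16≡25=z; o(14)→25·14+16≡2=c; y(24)→25·24+16≡18=s; a(0)→25·0+16≡16=q; l(11)→25·11+16≡5=f; t(19)→25·19+16≡23=x; y(24)→25·24+16≡18=s (all mod 26).

zcsqfxs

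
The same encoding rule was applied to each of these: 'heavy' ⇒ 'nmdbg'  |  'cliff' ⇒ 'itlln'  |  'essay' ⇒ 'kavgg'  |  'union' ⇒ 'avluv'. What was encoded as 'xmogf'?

relax

Shifts by position in heavy: pos 0: h→n (+6), pos 1: e→m (+8), pos 2: a→d (+3), pos 3: v→b (+6), pos 4: y→g (+8) — repeating every 3. It's a Vigenère-style cipher with numeric key [6,8,3]: position i shifts by key[i mod 3].
Decoding xmogf: x−6=r, m−8=e, o−3=l, g−6=a, f−8=x.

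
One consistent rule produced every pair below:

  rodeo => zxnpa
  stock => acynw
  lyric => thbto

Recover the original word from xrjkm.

In rodeo: r→z is +8, o→x is +9, d→n is +10, e→p is +11 — the shift increases by 1 each position. Letter i (0-indexed) is shifted by i+8, so successive shifts are 8, 9, 10, ….
Undoing it on xrjkm: x−8=p, r−9=i, j−10=z, k−11=z, m−12=a.

pizza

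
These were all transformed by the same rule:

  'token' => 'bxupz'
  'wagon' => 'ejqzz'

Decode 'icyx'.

atom

In token: t→b is +8, o→x is +9, k→u is +10, e→p is +11 — the shift increases by 1 each position. Each letter shifts forward by (position + 8), i.e. 8, 9, 10, … — the shift grows by one for each successive letter.
Undoing it on icyx: i−8=a, c−9=t, y−10=o, x−11=m.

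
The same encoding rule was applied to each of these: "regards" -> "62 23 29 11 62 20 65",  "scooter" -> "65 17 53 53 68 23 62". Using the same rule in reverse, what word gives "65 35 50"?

Each letter becomes 3×(its alphabet position, a=1..z=26) + 8.
Undoing it on 65 35 50: 65→(65−8)÷3=19=s, 35→(35−8)÷3=9=i, 50→(50−8)÷3=14=n.

sin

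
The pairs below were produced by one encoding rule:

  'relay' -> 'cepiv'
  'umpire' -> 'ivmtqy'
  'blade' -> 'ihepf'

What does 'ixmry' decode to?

The output letters match the input read backwards, each shifted +4: relay reversed is yaler. The word is reversed, then every letter is shifted forward by 4.
Decoding ixmry: shift back: i−4=e, x−4=t, m−4=i, r−4=n, y−4=u → etinu; then reverse → unite.

unite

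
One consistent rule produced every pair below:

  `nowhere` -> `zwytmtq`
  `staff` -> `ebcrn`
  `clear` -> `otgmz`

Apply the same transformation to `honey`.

twpqg

Shifts by position in nowhere: pos 0: n→z (+12), pos 1: o→w (+8), pos 2: w→y (+2), pos 3: h→t (+12), pos 4: e→m (+8), pos 5: r→t (+2) — repeating every 3. It's a Vigenère-style cipher with numeric key [12,8,2]: position i shifts by key[i mod 3].
Applying it to honey: h+12=t, o+8=w, n+2=p, e+12=q, y+8=g.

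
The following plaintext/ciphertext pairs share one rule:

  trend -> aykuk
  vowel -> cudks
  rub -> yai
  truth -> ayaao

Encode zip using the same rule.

gow

The shift depends on letter class: consonant t→a is +7, but vowel e→k is +6. The rule splits by letter class: vowels +6, consonants +7.
On zip: z(cons)+7=g, i(vowel)+6=o, p(cons)+7=w.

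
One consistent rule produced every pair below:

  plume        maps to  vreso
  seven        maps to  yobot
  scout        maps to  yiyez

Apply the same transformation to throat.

znxykz

The shift depends on letter class: consonant p→v is +6, but vowel u→e is +10. Two shifts are in play — +10 for a/e/i/o/u, +6 for every other letter.
For throat: t(cons)+6=z, h(cons)+6=n, r(cons)+6=x, o(vowel)+10=y, a(vowel)+10=k, t(cons)+6=z.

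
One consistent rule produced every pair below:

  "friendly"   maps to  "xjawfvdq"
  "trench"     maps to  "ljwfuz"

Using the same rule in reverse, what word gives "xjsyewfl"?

fragment

Compare letters: f→x is +18, r→j is +18, i→a is +18 — a constant shift. Every letter moves 18 places later in the alphabet, wrapping around z→a.
Undoing it on xjsyewfl: x−18=f, j−18=r, s−18=a, y−18=g, e−18=m, w−18=e, f−18=n, l−18=t.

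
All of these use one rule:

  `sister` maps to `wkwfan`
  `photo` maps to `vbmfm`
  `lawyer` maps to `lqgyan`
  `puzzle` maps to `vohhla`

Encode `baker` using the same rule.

zqcan

Treating letters as 0–25, the rule is x ↦ 9x + 16 (mod 26).
Applying it to baker: b(1)→9·1+16≡25=z; a(0)→9·0+16≡16=q; k(10)→9·10+16≡2=c; e(4)→9·4+16≡0=a; r(17)→9·17+16≡13=n (all mod 26).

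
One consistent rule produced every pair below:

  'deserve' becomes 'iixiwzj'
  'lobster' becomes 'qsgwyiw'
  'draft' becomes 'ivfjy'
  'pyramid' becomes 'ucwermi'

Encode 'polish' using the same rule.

Shifts by position in deserve: pos 0: d→i (+5), pos 1: e→i (+4), pos 2: s→x (+5), pos 3: e→i (+4) — repeating every 2. It's a Vigenère-style cipher with numeric key [5,4]: position i shifts by key[i mod 2].
Applying it to polish: p+5=u, o+4=s, l+5=q, i+4=m, s+5=x, h+4=l.

usqmxl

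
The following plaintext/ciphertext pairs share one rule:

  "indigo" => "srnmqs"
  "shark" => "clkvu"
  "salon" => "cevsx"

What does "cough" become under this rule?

Shifts by position in indigo: pos 0: i→s (+10), pos 1: n→r (+4), pos 2: d→n (+10), pos 3: i→m (+4) — repeating every 2. A repeating key of period 2 is used — shifts +10, +4 over and over.
For cough: c+10=m, o+4=s, u+10=e, g+4=k, h+10=r.

msekr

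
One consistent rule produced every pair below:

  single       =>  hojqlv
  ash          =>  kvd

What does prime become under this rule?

hplus

The output letters match the input read backwards, each shifted +3: single reversed is elgnis. Two steps: reverse the string, then apply a Caesar shift of +3.
On prime: reverse → emirp; then shift: e+3=h, m+3=p, i+3=l, r+3=u, p+3=s.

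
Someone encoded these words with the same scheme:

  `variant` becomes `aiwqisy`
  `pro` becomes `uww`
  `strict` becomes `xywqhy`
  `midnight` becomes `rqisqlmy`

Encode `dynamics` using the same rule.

idsirqhx

The shift depends on letter class: consonant v→a is +5, but vowel a→i is +8. The rule splits by letter class: vowels +8, consonants +5.
Applying it to dynamics: d(cons)+5=i, y(cons)+5=d, n(cons)+5=s, a(vowel)+8=i, m(cons)+5=r, i(vowel)+8=q, c(cons)+5=h, s(cons)+5=x.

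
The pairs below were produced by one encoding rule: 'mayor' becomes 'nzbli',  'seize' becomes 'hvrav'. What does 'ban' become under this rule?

yzm

Each pair mirrors across the alphabet (m↔n, a↔z, y↔b): positions sum to 25. This is the alphabet-reversal cipher (Atbash): a becomes z, b becomes y, etc.
For ban: b↔y, a↔z, n↔m.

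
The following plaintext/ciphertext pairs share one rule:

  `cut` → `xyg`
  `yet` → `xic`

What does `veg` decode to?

car

Read the word backwards and shift each letter +4.
Undoing it on veg: shift back: v−4=r, e−4=a, g−4=c → rac; then reverse → car.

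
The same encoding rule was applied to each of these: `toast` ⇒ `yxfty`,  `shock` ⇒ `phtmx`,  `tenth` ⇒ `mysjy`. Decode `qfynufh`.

The output letters match the input read backwards, each shifted +5: toast reversed is tsaot. The word is reversed, then every letter is shifted forward by 5.
Undoing it on qfynufh: shift back: q−5=l, f−5=a, y−5=t, n−5=i, u−5=p, f−5=a, h−5=c → latipac; then reverse → capital.

capital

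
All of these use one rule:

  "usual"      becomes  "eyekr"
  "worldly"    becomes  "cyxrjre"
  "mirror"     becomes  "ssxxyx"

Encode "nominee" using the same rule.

The shift depends on letter class: consonant s→y is +6, but vowel u→e is +10. Vowels shift forward by 10 and consonants shift forward by 6.
For nominee: n(cons)+6=t, o(vowel)+10=y, m(cons)+6=s, i(vowel)+10=s, n(cons)+6=t, e(vowel)+10=o, e(vowel)+10=o.

tysstoo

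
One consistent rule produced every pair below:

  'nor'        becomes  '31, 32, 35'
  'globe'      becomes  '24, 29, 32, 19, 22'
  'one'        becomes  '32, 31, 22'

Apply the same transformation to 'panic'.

33, 18, 31, 26, 20

n is letter #14 and maps to 31: an offset of 17. Each letter is replaced by its alphabet position (a=1..z=26) + 17.
Applying it to panic: p=16→33, a=1→18, n=14→31, i=9→26, c=3→20.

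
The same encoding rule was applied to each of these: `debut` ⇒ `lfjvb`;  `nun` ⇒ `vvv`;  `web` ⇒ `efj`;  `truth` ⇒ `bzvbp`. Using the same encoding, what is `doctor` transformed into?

The shift depends on letter class: consonant d→l is +8, but vowel e→f is +1. Vowels shift forward by 1 and consonants shift forward by 8.
On doctor: d(cons)+8=l, o(vowel)+1=p, c(cons)+8=k, t(cons)+8=b, o(vowel)+1=p, r(cons)+8=z.

lpkbpz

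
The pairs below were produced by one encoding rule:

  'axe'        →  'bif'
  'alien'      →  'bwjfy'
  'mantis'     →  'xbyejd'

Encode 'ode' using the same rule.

The shift depends on letter class: consonant x→i is +11, but vowel a→b is +1. The rule splits by letter class: vowels +1, consonants +11.
For ode: o(vowel)+1=p, d(cons)+11=o, e(vowel)+1=f.

pof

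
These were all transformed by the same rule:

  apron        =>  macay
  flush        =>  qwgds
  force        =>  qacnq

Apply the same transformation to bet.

mqe

The shift depends on letter class: consonant p→a is +11, but vowel a→m is +12. Two shifts are in play — +12 for a/e/i/o/u, +11 for every other letter.
Applying it to bet: b(cons)+11=m, e(vowel)+12=q, t(cons)+11=e.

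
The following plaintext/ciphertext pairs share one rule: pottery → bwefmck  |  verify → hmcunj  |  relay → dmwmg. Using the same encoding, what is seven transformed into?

Shifts by position in pottery: pos 0: p→b (+12), pos 1: o→w (+8), pos 2: t→e (+11), pos 3: t→f (+12), pos 4: e→m (+8), pos 5: r→c (+11) — repeating every 3. The shifts repeat in a cycle of length 3: positions 0,1,… shift by +12, +8, +11, then the pattern repeats.
For seven: s+12=e, e+8=m, v+11=g, e+12=q, n+8=v.

emgqv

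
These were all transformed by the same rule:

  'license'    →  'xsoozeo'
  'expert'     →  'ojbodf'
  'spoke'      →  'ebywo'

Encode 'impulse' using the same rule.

The shift depends on letter class: consonant l→x is +12, but vowel i→s is +10. Two shifts are in play — +10 for a/e/i/o/u, +12 for every other letter.
On impulse: i(vowel)+10=s, m(cons)+12=y, p(cons)+12=b, u(vowel)+10=e, l(cons)+12=x, s(cons)+12=e, e(vowel)+10=o.

sybexeo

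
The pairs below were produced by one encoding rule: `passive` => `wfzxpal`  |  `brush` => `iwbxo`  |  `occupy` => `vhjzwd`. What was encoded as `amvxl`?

those

Shifts by position in passive: pos 0: p→w (+7), pos 1: a→f (+5), pos 2: s→z (+7), pos 3: s→x (+5) — repeating every 2. The shifts repeat in a cycle of length 2: positions 0,1,… shift by +7, +5, then the pattern repeats.
Reversing it on amvxl: a−7=t, m−5=h, v−7=o, x−5=s, l−7=e.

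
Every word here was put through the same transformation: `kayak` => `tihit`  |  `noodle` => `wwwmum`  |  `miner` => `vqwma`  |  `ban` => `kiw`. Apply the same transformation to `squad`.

bzcim

The shift depends on letter class: consonant k→t is +9, but vowel a→i is +8. Two shifts are in play — +8 for a/e/i/o/u, +9 for every other letter.
On squad: s(cons)+9=b, q(cons)+9=z, u(vowel)+8=c, a(vowel)+8=i, d(cons)+9=m.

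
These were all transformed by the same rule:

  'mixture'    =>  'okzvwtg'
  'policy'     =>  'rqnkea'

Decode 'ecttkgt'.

Compare letters: m→o is +2, i→k is +2, x→z is +2 — a constant shift. Every letter moves 2 places later in the alphabet, wrapping around z→a.
Decoding ecttkgt: e−2=c, c−2=a, t−2=r, t−2=r, k−2=i, g−2=e, t−2=r.

carrier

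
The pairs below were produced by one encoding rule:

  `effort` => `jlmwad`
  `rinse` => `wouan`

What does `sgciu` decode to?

In effort: e→j is +5, f→l is +6, f→m is +7, o→w is +8 — the shift increases by 1 each position. The shift increases by 1 at each position, starting from +5: 5, 6, 7, ….
Reversing it on sgciu: s−5=n, g−6=a, c−7=v, i−8=a, u−9=l.

naval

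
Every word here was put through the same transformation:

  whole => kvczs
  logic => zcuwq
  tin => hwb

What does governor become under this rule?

ucjsfbcf

It's a constant shift of +14 (ROT14).
For governor: g+14=u, o+14=c, v+14=j, e+14=s, r+14=f, n+14=b, o+14=c, r+14=f.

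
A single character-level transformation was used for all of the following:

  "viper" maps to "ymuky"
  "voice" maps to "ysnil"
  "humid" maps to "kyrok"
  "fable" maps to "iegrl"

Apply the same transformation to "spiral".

In viper: v→y is +3, i→m is +4, p→u is +5, e→k is +6 — the shift increases by 1 each position. Each letter shifts forward by (position + 3), i.e. 3, 4, 5, … — the shift grows by one for each successive letter.
On spiral: s+3=v, p+4=t, i+5=n, r+6=x, a+7=h, l+8=t.

vtnxht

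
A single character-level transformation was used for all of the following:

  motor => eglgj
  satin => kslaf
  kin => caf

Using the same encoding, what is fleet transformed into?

It's a constant shift of +18 (ROT18).
For fleet: f+18=x, l+18=d, e+18=w, e+18=w, t+18=l.

xdwwl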